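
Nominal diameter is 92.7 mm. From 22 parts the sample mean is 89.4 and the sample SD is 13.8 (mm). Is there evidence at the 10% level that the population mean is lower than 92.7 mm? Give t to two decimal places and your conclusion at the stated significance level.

H0: μ = 92.7; H1: μ < 92.7 (one-sample t-test, left-tailed).
t = (x̄ − μ₀)/(s/√n) = (89.4 − 92.7)/(13.8/√22) = -1.12
df = n − 1 = 21
p-value = P(T ≤ -1.12) ≈ 0.1373
Since p ≈ 0.1373 > α = 0.1, fail to reject H0; the data do not provide sufficient evidence against H0.

t = -1.12; fail to reject H0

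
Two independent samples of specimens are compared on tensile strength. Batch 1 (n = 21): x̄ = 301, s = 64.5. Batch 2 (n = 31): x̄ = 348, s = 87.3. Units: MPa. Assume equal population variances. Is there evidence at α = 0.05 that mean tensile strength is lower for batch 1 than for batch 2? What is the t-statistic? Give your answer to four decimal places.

-2.1057

Let group 1 = batch 1, group 2 = batch 2. H0: μ_1 = μ_2; H1: μ_1 < μ_2 (two-sample pooled-variance t-test, left-tailed).
s_p² = [(21−1)·64.5² + (31−1)·87.3²]/(21+31−2) = 6236.87
t = (301 − 348)/√[6236.87·(1/21 + 1/31)] = -2.1057
df = n₁ + n₂ − 2 = 50
p-value = P(T ≤ -2.1057) ≈ 0.0201
Since p ≈ 0.0201 < α = 0.05, reject H0; the evidence is statistically significant.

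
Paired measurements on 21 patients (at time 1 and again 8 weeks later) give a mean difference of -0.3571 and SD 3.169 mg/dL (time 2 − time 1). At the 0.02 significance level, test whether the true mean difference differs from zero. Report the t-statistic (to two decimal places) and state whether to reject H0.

t = -0.52; fail to reject H0

H0: μ_d = 0; H1: μ_d ≠ 0 (paired t-test on the differences, two-sided).
t = d̄/(s_d/√n) = -0.3571/(3.169/√21) = -0.52
df = n − 1 = 20
Two-sided p-value ≈ 0.6112
Since p ≈ 0.6112 > α = 0.02, fail to reject H0; the data do not provide sufficient evidence against H0.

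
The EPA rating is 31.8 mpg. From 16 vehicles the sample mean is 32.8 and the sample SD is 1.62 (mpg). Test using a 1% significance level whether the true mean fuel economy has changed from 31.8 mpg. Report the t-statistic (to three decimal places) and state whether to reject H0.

H0: μ = 31.8; H1: μ ≠ 31.8 (one-sample t-test, two-sided).
t = (x̄ − μ₀)/(s/√n) = (32.8 − 31.8)/(1.62/√16) = 2.469
df = n − 1 = 15
Two-sided p-value ≈ 0.026
Since p ≈ 0.026 > α = 0.01, fail to reject H0; the evidence is not statistically significant.

t = 2.469; fail to reject H0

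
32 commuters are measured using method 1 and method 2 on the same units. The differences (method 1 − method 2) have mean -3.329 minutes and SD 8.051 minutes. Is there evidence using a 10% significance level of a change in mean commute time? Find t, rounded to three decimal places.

H0: μ_d = 0; H1: μ_d ≠ 0 (paired t-test on the differences, two-sided).
t = d̄/(s_d/√n) = -3.329/(8.051/√32) = -2.339
df = n − 1 = 31
Two-sided p-value ≈ 0.026
Since p ≈ 0.026 < α = 0.1, reject H0; the evidence is statistically significant.

-2.339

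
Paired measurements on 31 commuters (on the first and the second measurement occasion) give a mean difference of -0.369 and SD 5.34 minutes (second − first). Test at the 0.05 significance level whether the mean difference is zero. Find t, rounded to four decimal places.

-0.3847

H0: μ_d = 0; H1: μ_d ≠ 0 (paired t-test on the differences, two-sided).
t = d̄/(s_d/√n) = -0.369/(5.34/√31) = -0.3847
df = n − 1 = 30
Two-sided p-value ≈ 0.703
Since p ≈ 0.703 > α = 0.05, fail to reject H0; the data do not provide sufficient evidence against H0.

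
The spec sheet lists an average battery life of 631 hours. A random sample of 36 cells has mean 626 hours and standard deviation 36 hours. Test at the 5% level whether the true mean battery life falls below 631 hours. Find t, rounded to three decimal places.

-0.833

H0: μ = 631; H1: μ < 631 (one-sample t-test, left-tailed).
t = (x̄ − μ₀)/(s/√n) = (626 − 631)/(36/√36) = -0.833
df = n − 1 = 35
p-value = P(T ≤ -0.833) ≈ 0.2052
Since p ≈ 0.2052 > α = 0.05, fail to reject H0; the data do not provide sufficient evidence against H0.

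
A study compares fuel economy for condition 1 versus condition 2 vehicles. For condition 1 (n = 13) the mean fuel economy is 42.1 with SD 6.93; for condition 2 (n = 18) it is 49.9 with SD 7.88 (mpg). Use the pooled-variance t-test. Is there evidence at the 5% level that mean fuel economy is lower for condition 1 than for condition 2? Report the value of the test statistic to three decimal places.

Let group 1 = condition 1, group 2 = condition 2. H0: μ_1 = μ_2; H1: μ_1 < μ_2 (two-sample pooled-variance t-test, left-tailed).
s_p² = [(13−1)·6.93² + (18−1)·7.88²]/(13+18−2) = 56.2725
t = (42.1 − 49.9)/√[56.2725·(1/13 + 1/18)] = -2.857
df = n₁ + n₂ − 2 = 29
p-value = P(T ≤ -2.857) ≈ 0.0039
Since p ≈ 0.0039 < α = 0.05, reject H0; the data support H1.

-2.857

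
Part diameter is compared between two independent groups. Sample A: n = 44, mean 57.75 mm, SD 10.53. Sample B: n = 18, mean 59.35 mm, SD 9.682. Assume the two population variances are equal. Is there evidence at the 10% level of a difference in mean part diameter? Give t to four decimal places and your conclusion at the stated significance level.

Let group 1 = sample A, group 2 = sample B. H0: μ_1 = μ_2; H1: μ_1 ≠ μ_2 (two-sample pooled-variance t-test, two-sided).
s_p² = [(44−1)·10.53² + (18−1)·9.682²]/(44+18−2) = 106.025
t = (57.75 − 59.35)/√[106.025·(1/44 + 1/18)] = -0.5554
df = n₁ + n₂ − 2 = 60
Two-sided p-value ≈ 0.581
Since p ≈ 0.581 > α = 0.1, fail to reject H0; the data do not provide sufficient evidence against H0.

t = -0.5554; fail to reject H0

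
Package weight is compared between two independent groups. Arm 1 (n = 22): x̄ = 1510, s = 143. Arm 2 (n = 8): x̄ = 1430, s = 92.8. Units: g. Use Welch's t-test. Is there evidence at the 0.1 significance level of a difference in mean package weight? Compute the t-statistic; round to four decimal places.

Let group 1 = arm 1, group 2 = arm 2. H0: μ_1 = μ_2; H1: μ_1 ≠ μ_2 (Welch's two-sample t-test, two-sided).
t = (x̄_1 − x̄_2)/√(s_1²/n_1 + s_2²/n_2) = (1510 − 1430)/√(143²/22 + 92.8²/8) = 1.7862
Welch–Satterthwaite df ≈ 19.47
Two-sided p-value ≈ 0.0897
Since p ≈ 0.0897 < α = 0.1, reject H0; the data support H1.

1.7862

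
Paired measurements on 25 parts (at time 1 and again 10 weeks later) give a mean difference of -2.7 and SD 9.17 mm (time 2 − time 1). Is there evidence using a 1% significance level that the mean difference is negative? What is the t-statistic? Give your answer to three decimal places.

-1.472

H0: μ_d = 0; H1: μ_d < 0 (paired t-test on the differences, left-tailed).
t = d̄/(s_d/√n) = -2.7/(9.17/√25) = -1.472
df = n − 1 = 24
p-value = P(T ≤ -1.472) ≈ 0.0770
Since p ≈ 0.0770 > α = 0.01, fail to reject H0; the evidence is not statistically significant.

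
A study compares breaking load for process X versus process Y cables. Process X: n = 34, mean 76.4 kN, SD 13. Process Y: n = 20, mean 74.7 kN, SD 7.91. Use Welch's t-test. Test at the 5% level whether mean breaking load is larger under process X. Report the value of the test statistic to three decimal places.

0.597

Let group 1 = process X, group 2 = process Y. H0: μ_1 = μ_2; H1: μ_1 > μ_2 (Welch's two-sample t-test, right-tailed).
t = (x̄_1 − x̄_2)/√(s_1²/n_1 + s_2²/n_2) = (76.4 − 74.7)/√(13²/34 + 7.91²/20) = 0.597
Welch–Satterthwaite df ≈ 51.90
p-value = P(T ≥ 0.597) ≈ 0.276
Since p ≈ 0.276 > α = 0.05, fail to reject H0; the evidence is not statistically significant.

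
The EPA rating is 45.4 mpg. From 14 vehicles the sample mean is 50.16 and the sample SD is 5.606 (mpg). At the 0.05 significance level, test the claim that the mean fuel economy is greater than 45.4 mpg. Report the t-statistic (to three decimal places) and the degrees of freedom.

H0: μ = 45.4; H1: μ > 45.4 (one-sample t-test, right-tailed).
t = (x̄ − μ₀)/(s/√n) = (50.16 − 45.4)/(5.606/√14) = 3.177
df = n − 1 = 13
p-value = P(T ≥ 3.177) ≈ 0.004
Since p ≈ 0.004 < α = 0.05, reject H0; the data support H1.

t = 3.177, df = 13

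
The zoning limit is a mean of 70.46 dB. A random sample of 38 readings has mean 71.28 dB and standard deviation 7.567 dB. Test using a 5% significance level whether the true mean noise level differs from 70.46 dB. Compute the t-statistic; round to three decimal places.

H0: μ = 70.46; H1: μ ≠ 70.46 (one-sample t-test, two-sided).
t = (x̄ − μ₀)/(s/√n) = (71.28 − 70.46)/(7.567/√38) = 0.668
df = n − 1 = 37
Two-sided p-value ≈ 0.508
Since p ≈ 0.508 > α = 0.05, fail to reject H0; the data do not provide sufficient evidence against H0.

0.668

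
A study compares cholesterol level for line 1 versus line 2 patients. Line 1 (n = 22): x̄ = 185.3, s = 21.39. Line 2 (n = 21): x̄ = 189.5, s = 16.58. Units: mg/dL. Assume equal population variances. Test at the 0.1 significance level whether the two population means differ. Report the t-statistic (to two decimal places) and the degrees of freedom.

Let group 1 = line 1, group 2 = line 2. H0: μ_1 = μ_2; H1: μ_1 ≠ μ_2 (two-sample pooled-variance t-test, two-sided).
s_p² = [(22−1)·21.39² + (21−1)·16.58²]/(22+21−2) = 368.442
t = (185.3 − 189.5)/√[368.442·(1/22 + 1/21)] = -0.72
df = n₁ + n₂ − 2 = 41
Two-sided p-value ≈ 0.4773
Since p ≈ 0.4773 > α = 0.1, fail to reject H0; the data do not provide sufficient evidence against H0.

t = -0.72, df = 41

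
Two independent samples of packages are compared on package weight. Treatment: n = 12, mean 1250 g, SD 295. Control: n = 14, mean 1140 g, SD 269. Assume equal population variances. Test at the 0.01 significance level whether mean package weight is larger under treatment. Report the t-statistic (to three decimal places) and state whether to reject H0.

Let group 1 = treatment, group 2 = control. H0: μ_1 = μ_2; H1: μ_1 > μ_2 (two-sample pooled-variance t-test, right-tailed).
s_p² = [(12−1)·295² + (14−1)·269²]/(12+14−2) = 79082
t = (1250 − 1140)/√[79082·(1/12 + 1/14)] = 0.994
df = n₁ + n₂ − 2 = 24
p-value = P(T ≥ 0.994) ≈ 0.1650
Since p ≈ 0.1650 > α = 0.01, fail to reject H0; the data do not provide sufficient evidence against H0.

t = 0.994; fail to reject H0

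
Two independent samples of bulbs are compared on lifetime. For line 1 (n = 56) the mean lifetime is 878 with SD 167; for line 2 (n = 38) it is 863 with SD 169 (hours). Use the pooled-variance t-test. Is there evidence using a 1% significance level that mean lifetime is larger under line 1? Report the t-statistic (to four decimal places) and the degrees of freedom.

Let group 1 = line 1, group 2 = line 2. H0: μ_1 = μ_2; H1: μ_1 > μ_2 (two-sample pooled-variance t-test, right-tailed).
s_p² = [(56−1)·167² + (38−1)·169²]/(56+38−2) = 28159.3
t = (878 − 863)/√[28159.3·(1/56 + 1/38)] = 0.4253
df = n₁ + n₂ − 2 = 92
p-value = P(T ≥ 0.4253) ≈ 0.3358
Since p ≈ 0.3358 > α = 0.01, fail to reject H0; the evidence is not statistically significant.

t = 0.4253, df = 92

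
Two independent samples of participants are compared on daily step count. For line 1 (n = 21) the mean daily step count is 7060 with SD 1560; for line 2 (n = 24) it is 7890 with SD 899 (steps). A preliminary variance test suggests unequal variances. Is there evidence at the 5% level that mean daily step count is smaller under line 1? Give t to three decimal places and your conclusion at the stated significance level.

t = -2.146; reject H0

Let group 1 = line 1, group 2 = line 2. H0: μ_1 = μ_2; H1: μ_1 < μ_2 (Welch's two-sample t-test, left-tailed).
t = (x̄_1 − x̄_2)/√(s_1²/n_1 + s_2²/n_2) = (7060 − 7890)/√(1560²/21 + 899²/24) = -2.146
Welch–Satterthwaite df ≈ 31.03
p-value = P(T ≤ -2.146) ≈ 0.020
Since p ≈ 0.020 < α = 0.05, reject H0; the data support H1.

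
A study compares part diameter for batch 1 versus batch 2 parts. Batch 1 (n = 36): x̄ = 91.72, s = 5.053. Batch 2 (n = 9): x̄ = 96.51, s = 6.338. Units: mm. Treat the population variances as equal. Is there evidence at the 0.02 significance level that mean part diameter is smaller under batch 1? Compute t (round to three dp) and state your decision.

Let group 1 = batch 1, group 2 = batch 2. H0: μ_1 = μ_2; H1: μ_1 < μ_2 (two-sample pooled-variance t-test, left-tailed).
s_p² = [(36−1)·5.053² + (9−1)·6.338²]/(36+9−2) = 28.2561
t = (91.72 − 96.51)/√[28.2561·(1/36 + 1/9)] = -2.418
df = n₁ + n₂ − 2 = 43
p-value = P(T ≤ -2.418) ≈ 0.0100
Since p ≈ 0.0100 < α = 0.02, reject H0; the evidence is statistically significant.

t = -2.418; reject H0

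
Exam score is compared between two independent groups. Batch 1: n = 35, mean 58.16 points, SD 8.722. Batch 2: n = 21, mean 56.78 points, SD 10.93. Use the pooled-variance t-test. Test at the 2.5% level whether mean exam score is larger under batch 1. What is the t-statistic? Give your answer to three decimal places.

Let group 1 = batch 1, group 2 = batch 2. H0: μ_1 = μ_2; H1: μ_1 > μ_2 (two-sample pooled-variance t-test, right-tailed).
s_p² = [(35−1)·8.722² + (21−1)·10.93²]/(35+21−2) = 92.1443
t = (58.16 − 56.78)/√[92.1443·(1/35 + 1/21)] = 0.521
df = n₁ + n₂ − 2 = 54
p-value = P(T ≥ 0.521) ≈ 0.3023
Since p ≈ 0.3023 > α = 0.025, fail to reject H0; the data do not provide sufficient evidence against H0.

0.521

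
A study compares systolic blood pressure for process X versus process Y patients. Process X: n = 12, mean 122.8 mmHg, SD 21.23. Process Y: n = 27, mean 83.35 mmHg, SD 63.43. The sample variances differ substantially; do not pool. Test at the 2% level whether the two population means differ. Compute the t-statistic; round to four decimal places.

2.8882

Let group 1 = process X, group 2 = process Y. H0: μ_1 = μ_2; H1: μ_1 ≠ μ_2 (Welch's two-sample t-test, two-sided).
t = (x̄_1 − x̄_2)/√(s_1²/n_1 + s_2²/n_2) = (122.8 − 83.35)/√(21.23²/12 + 63.43²/27) = 2.8882
Welch–Satterthwaite df ≈ 35.44
Two-sided p-value ≈ 0.0066
Since p ≈ 0.0066 < α = 0.02, reject H0; the evidence is statistically significant.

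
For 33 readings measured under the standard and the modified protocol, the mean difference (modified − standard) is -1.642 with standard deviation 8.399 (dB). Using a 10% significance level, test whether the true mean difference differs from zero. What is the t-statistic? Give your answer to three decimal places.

H0: μ_d = 0; H1: μ_d ≠ 0 (paired t-test on the differences, two-sided).
t = d̄/(s_d/√n) = -1.642/(8.399/√33) = -1.123
df = n − 1 = 32
Two-sided p-value ≈ 0.270
Since p ≈ 0.270 > α = 0.1, fail to reject H0; the evidence is not statistically significant.

-1.123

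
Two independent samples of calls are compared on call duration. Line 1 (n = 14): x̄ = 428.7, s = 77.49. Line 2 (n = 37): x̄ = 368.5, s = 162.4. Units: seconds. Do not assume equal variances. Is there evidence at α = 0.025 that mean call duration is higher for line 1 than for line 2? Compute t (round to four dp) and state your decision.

t = 1.7816; fail to reject H0

Let group 1 = line 1, group 2 = line 2. H0: μ_1 = μ_2; H1: μ_1 > μ_2 (Welch's two-sample t-test, right-tailed).
t = (x̄_1 − x̄_2)/√(s_1²/n_1 + s_2²/n_2) = (428.7 − 368.5)/√(77.49²/14 + 162.4²/37) = 1.7816
Welch–Satterthwaite df ≈ 46.12
p-value = P(T ≥ 1.7816) ≈ 0.041
Since p ≈ 0.041 > α = 0.025, fail to reject H0; the data do not provide sufficient evidence against H0.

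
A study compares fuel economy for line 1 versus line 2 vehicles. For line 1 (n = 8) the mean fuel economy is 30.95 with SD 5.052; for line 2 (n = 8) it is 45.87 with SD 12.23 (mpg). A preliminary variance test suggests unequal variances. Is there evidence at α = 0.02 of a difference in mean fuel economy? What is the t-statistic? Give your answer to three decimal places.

Let group 1 = line 1, group 2 = line 2. H0: μ_1 = μ_2; H1: μ_1 ≠ μ_2 (Welch's two-sample t-test, two-sided).
t = (x̄_1 − x̄_2)/√(s_1²/n_1 + s_2²/n_2) = (30.95 − 45.87)/√(5.052²/8 + 12.23²/8) = -3.189
Welch–Satterthwaite df ≈ 9.32
Two-sided p-value ≈ 0.011
Since p ≈ 0.011 < α = 0.02, reject H0; the evidence is statistically significant.

-3.189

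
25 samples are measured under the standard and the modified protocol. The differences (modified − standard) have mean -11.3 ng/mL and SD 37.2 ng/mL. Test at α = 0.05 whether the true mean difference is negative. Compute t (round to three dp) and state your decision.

t = -1.519; fail to reject H0

H0: μ_d = 0; H1: μ_d < 0 (paired t-test on the differences, left-tailed).
t = d̄/(s_d/√n) = -11.3/(37.2/√25) = -1.519
df = n − 1 = 24
p-value = P(T ≤ -1.519) ≈ 0.0709
Since p ≈ 0.0709 > α = 0.05, fail to reject H0; the data do not provide sufficient evidence against H0.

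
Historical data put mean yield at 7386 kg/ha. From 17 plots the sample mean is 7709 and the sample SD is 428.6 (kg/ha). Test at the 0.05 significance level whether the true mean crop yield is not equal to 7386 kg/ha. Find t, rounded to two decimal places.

3.11

H0: μ = 7386; H1: μ ≠ 7386 (one-sample t-test, two-sided).
t = (x̄ − μ₀)/(s/√n) = (7709 − 7386)/(428.6/√17) = 3.11
df = n − 1 = 16
Two-sided p-value ≈ 0.007
Since p ≈ 0.007 < α = 0.05, reject H0; the evidence is statistically significant.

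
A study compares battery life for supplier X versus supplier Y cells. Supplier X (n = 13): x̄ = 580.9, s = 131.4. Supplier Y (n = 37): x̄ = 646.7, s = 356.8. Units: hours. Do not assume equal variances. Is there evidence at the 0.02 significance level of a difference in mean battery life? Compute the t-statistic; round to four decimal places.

Let group 1 = supplier X, group 2 = supplier Y. H0: μ_1 = μ_2; H1: μ_1 ≠ μ_2 (Welch's two-sample t-test, two-sided).
t = (x̄_1 − x̄_2)/√(s_1²/n_1 + s_2²/n_2) = (580.9 − 646.7)/√(131.4²/13 + 356.8²/37) = -0.9528
Welch–Satterthwaite df ≈ 47.79
Two-sided p-value ≈ 0.345
Since p ≈ 0.345 > α = 0.02, fail to reject H0; the data do not provide sufficient evidence against H0.

-0.9528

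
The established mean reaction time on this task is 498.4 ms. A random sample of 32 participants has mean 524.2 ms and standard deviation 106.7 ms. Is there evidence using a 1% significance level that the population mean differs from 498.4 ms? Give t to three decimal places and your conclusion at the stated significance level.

t = 1.368; fail to reject H0

H0: μ = 498.4; H1: μ ≠ 498.4 (one-sample t-test, two-sided).
t = (x̄ − μ₀)/(s/√n) = (524.2 − 498.4)/(106.7/√32) = 1.368
df = n − 1 = 31
Two-sided p-value ≈ 0.1812
Since p ≈ 0.1812 > α = 0.01, fail to reject H0; the data do not provide sufficient evidence against H0.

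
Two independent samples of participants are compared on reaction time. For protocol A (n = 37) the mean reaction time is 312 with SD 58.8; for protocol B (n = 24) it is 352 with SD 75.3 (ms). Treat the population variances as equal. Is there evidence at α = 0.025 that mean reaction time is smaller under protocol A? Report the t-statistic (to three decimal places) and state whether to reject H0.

Let group 1 = protocol A, group 2 = protocol B. H0: μ_1 = μ_2; H1: μ_1 < μ_2 (two-sample pooled-variance t-test, left-tailed).
s_p² = [(37−1)·58.8² + (24−1)·75.3²]/(37+24−2) = 4320
t = (312 − 352)/√[4320·(1/37 + 1/24)] = -2.322
df = n₁ + n₂ − 2 = 59
p-value = P(T ≤ -2.322) ≈ 0.012
Since p ≈ 0.012 < α = 0.025, reject H0; the data support H1.

t = -2.322; reject H0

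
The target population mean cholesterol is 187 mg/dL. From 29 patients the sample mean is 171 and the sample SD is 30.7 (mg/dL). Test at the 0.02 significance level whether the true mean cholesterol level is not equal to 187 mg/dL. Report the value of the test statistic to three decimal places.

H0: μ = 187; H1: μ ≠ 187 (one-sample t-test, two-sided).
t = (x̄ − μ₀)/(s/√n) = (171 − 187)/(30.7/√29) = -2.807
df = n − 1 = 28
Two-sided p-value ≈ 0.0090
Since p ≈ 0.0090 < α = 0.02, reject H0; the evidence is statistically significant.

-2.807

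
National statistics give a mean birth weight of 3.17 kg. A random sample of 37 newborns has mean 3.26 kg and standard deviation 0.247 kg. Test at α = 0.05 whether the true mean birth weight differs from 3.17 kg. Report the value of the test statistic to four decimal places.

H0: μ = 3.17; H1: μ ≠ 3.17 (one-sample t-test, two-sided).
t = (x̄ − μ₀)/(s/√n) = (3.26 − 3.17)/(0.247/√37) = 2.2164
df = n − 1 = 36
Two-sided p-value ≈ 0.033
Since p ≈ 0.033 < α = 0.05, reject H0; the evidence is statistically significant.

2.2164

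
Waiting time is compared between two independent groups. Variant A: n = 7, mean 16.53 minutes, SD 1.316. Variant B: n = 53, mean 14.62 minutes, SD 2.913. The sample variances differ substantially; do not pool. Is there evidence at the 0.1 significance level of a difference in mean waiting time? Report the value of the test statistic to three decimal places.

Let group 1 = variant A, group 2 = variant B. H0: μ_1 = μ_2; H1: μ_1 ≠ μ_2 (Welch's two-sample t-test, two-sided).
t = (x̄_1 − x̄_2)/√(s_1²/n_1 + s_2²/n_2) = (16.53 − 14.62)/√(1.316²/7 + 2.913²/53) = 2.992
Welch–Satterthwaite df ≈ 15.53
Two-sided p-value ≈ 0.0088
Since p ≈ 0.0088 < α = 0.1, reject H0; the evidence is statistically significant.

2.992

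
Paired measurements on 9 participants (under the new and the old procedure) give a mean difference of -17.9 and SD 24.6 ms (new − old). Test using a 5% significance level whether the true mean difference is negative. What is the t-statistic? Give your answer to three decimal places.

H0: μ_d = 0; H1: μ_d < 0 (paired t-test on the differences, left-tailed).
t = d̄/(s_d/√n) = -17.9/(24.6/√9) = -2.183
df = n − 1 = 8
p-value = P(T ≤ -2.183) ≈ 0.0303
Since p ≈ 0.0303 < α = 0.05, reject H0; the evidence is statistically significant.

-2.183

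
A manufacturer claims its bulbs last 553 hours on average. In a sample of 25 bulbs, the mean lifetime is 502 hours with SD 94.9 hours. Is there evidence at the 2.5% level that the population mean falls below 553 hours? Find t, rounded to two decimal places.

-2.69

H0: μ = 553; H1: μ < 553 (one-sample t-test, left-tailed).
t = (x̄ − μ₀)/(s/√n) = (502 − 553)/(94.9/√25) = -2.69
df = n − 1 = 24
p-value = P(T ≤ -2.69) ≈ 0.006
Since p ≈ 0.006 < α = 0.025, reject H0; the evidence is statistically significant.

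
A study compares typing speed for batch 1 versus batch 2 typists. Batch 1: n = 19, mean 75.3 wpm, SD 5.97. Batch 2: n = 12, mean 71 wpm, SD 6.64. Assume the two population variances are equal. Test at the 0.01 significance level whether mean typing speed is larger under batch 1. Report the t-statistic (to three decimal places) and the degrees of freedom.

t = 1.871, df = 29

Let group 1 = batch 1, group 2 = batch 2. H0: μ_1 = μ_2; H1: μ_1 > μ_2 (two-sample pooled-variance t-test, right-tailed).
s_p² = [(19−1)·5.97² + (12−1)·6.64²]/(19+12−2) = 38.8456
t = (75.3 − 71)/√[38.8456·(1/19 + 1/12)] = 1.871
df = n₁ + n₂ − 2 = 29
p-value = P(T ≥ 1.871) ≈ 0.036
Since p ≈ 0.036 > α = 0.01, fail to reject H0; the evidence is not statistically significant.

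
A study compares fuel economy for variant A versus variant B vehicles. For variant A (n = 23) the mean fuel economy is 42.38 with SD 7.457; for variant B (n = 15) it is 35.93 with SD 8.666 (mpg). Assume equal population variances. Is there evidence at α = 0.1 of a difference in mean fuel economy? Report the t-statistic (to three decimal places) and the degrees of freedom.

Let group 1 = variant A, group 2 = variant B. H0: μ_1 = μ_2; H1: μ_1 ≠ μ_2 (two-sample pooled-variance t-test, two-sided).
s_p² = [(23−1)·7.457² + (15−1)·8.666²]/(23+15−2) = 63.1873
t = (42.38 − 35.93)/√[63.1873·(1/23 + 1/15)] = 2.445
df = n₁ + n₂ − 2 = 36
Two-sided p-value ≈ 0.0195
Since p ≈ 0.0195 < α = 0.1, reject H0; the evidence is statistically significant.

t = 2.445, df = 36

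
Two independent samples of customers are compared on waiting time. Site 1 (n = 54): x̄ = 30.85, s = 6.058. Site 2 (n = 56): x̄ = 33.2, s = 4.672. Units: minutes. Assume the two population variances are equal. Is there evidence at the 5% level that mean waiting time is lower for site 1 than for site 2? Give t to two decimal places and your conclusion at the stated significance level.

t = -2.28; reject H0

Let group 1 = site 1, group 2 = site 2. H0: μ_1 = μ_2; H1: μ_1 < μ_2 (two-sample pooled-variance t-test, left-tailed).
s_p² = [(54−1)·6.058² + (56−1)·4.672²]/(54+56−2) = 29.1258
t = (30.85 − 33.2)/√[29.1258·(1/54 + 1/56)] = -2.28
df = n₁ + n₂ − 2 = 108
p-value = P(T ≤ -2.28) ≈ 0.012
Since p ≈ 0.012 < α = 0.05, reject H0; the data support H1.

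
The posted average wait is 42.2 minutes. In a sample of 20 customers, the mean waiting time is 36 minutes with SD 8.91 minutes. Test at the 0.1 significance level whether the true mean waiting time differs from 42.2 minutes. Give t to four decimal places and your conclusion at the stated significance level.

H0: μ = 42.2; H1: μ ≠ 42.2 (one-sample t-test, two-sided).
t = (x̄ − μ₀)/(s/√n) = (36 − 42.2)/(8.91/√20) = -3.1119
df = n − 1 = 19
Two-sided p-value ≈ 0.006
Since p ≈ 0.006 < α = 0.1, reject H0; the data support H1.

t = -3.1119; reject H0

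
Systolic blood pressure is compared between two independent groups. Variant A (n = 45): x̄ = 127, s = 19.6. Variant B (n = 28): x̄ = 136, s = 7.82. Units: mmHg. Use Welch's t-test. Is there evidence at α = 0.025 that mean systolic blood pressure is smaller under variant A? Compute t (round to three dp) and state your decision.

t = -2.749; reject H0

Let group 1 = variant A, group 2 = variant B. H0: μ_1 = μ_2; H1: μ_1 < μ_2 (Welch's two-sample t-test, left-tailed).
t = (x̄_1 − x̄_2)/√(s_1²/n_1 + s_2²/n_2) = (127 − 136)/√(19.6²/45 + 7.82²/28) = -2.749
Welch–Satterthwaite df ≈ 62.70
p-value = P(T ≤ -2.749) ≈ 0.0039
Since p ≈ 0.0039 < α = 0.025, reject H0; the data support H1.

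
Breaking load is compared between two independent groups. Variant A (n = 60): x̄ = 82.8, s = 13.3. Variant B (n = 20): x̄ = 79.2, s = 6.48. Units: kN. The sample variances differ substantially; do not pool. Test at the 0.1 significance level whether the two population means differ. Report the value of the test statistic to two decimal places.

Let group 1 = variant A, group 2 = variant B. H0: μ_1 = μ_2; H1: μ_1 ≠ μ_2 (Welch's two-sample t-test, two-sided).
t = (x̄_1 − x̄_2)/√(s_1²/n_1 + s_2²/n_2) = (82.8 − 79.2)/√(13.3²/60 + 6.48²/20) = 1.60
Welch–Satterthwaite df ≈ 67.17
Two-sided p-value ≈ 0.1138
Since p ≈ 0.1138 > α = 0.1, fail to reject H0; the evidence is not statistically significant.

1.60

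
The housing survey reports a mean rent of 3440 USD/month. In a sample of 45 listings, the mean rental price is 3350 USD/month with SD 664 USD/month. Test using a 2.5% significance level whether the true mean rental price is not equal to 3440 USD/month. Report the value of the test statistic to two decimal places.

H0: μ = 3440; H1: μ ≠ 3440 (one-sample t-test, two-sided).
t = (x̄ − μ₀)/(s/√n) = (3350 − 3440)/(664/√45) = -0.91
df = n − 1 = 44
Two-sided p-value ≈ 0.368
Since p ≈ 0.368 > α = 0.025, fail to reject H0; the evidence is not statistically significant.

-0.91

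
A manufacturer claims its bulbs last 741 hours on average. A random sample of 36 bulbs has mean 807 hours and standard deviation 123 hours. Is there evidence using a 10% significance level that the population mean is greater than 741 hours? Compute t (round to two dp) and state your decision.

t = 3.22; reject H0

H0: μ = 741; H1: μ > 741 (one-sample t-test, right-tailed).
t = (x̄ − μ₀)/(s/√n) = (807 − 741)/(123/√36) = 3.22
df = n − 1 = 35
p-value = P(T ≥ 3.22) ≈ 0.001
Since p ≈ 0.001 < α = 0.1, reject H0; the evidence is statistically significant.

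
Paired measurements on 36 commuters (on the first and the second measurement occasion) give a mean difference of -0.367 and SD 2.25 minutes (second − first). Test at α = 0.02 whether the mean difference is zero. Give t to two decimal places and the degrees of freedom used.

H0: μ_d = 0; H1: μ_d ≠ 0 (paired t-test on the differences, two-sided).
t = d̄/(s_d/√n) = -0.367/(2.25/√36) = -0.98
df = n − 1 = 35
Two-sided p-value ≈ 0.3345
Since p ≈ 0.3345 > α = 0.02, fail to reject H0; the data do not provide sufficient evidence against H0.

t = -0.98, df = 35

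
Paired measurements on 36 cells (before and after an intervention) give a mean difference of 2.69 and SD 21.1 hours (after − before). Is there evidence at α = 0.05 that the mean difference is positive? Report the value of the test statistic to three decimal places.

H0: μ_d = 0; H1: μ_d > 0 (paired t-test on the differences, right-tailed).
t = d̄/(s_d/√n) = 2.69/(21.1/√36) = 0.765
df = n − 1 = 35
p-value = P(T ≥ 0.765) ≈ 0.2247
Since p ≈ 0.2247 > α = 0.05, fail to reject H0; the data do not provide sufficient evidence against H0.

0.765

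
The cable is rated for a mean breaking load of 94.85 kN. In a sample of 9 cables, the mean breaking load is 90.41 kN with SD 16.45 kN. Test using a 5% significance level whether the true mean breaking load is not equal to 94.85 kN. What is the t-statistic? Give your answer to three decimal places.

-0.810

H0: μ = 94.85; H1: μ ≠ 94.85 (one-sample t-test, two-sided).
t = (x̄ − μ₀)/(s/√n) = (90.41 − 94.85)/(16.45/√9) = -0.810
df = n − 1 = 8
Two-sided p-value ≈ 0.442
Since p ≈ 0.442 > α = 0.05, fail to reject H0; the data do not provide sufficient evidence against H0.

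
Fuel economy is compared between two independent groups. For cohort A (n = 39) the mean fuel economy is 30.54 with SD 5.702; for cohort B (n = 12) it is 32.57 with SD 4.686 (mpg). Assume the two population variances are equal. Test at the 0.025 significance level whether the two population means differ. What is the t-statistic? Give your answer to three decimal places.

-1.120

Let group 1 = cohort A, group 2 = cohort B. H0: μ_1 = μ_2; H1: μ_1 ≠ μ_2 (two-sample pooled-variance t-test, two-sided).
s_p² = [(39−1)·5.702² + (12−1)·4.686²]/(39+12−2) = 30.1435
t = (30.54 − 32.57)/√[30.1435·(1/39 + 1/12)] = -1.120
df = n₁ + n₂ − 2 = 49
Two-sided p-value ≈ 0.268
Since p ≈ 0.268 > α = 0.025, fail to reject H0; the evidence is not statistically significant.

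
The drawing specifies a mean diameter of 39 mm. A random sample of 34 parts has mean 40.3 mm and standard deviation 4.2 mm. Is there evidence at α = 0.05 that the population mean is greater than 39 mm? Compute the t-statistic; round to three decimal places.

H0: μ = 39; H1: μ > 39 (one-sample t-test, right-tailed).
t = (x̄ − μ₀)/(s/√n) = (40.3 − 39)/(4.2/√34) = 1.805
df = n − 1 = 33
p-value = P(T ≥ 1.805) ≈ 0.0401
Since p ≈ 0.0401 < α = 0.05, reject H0; the data support H1.

1.805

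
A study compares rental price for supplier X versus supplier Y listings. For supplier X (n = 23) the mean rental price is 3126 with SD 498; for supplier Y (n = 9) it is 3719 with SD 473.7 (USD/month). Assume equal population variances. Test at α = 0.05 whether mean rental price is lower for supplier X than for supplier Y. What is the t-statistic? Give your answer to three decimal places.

Let group 1 = supplier X, group 2 = supplier Y. H0: μ_1 = μ_2; H1: μ_1 < μ_2 (two-sample pooled-variance t-test, left-tailed).
s_p² = [(23−1)·498² + (9−1)·473.7²]/(23+9−2) = 241707
t = (3126 − 3719)/√[241707·(1/23 + 1/9)] = -3.068
df = n₁ + n₂ − 2 = 30
p-value = P(T ≤ -3.068) ≈ 0.002
Since p ≈ 0.002 < α = 0.05, reject H0; the evidence is statistically significant.

-3.068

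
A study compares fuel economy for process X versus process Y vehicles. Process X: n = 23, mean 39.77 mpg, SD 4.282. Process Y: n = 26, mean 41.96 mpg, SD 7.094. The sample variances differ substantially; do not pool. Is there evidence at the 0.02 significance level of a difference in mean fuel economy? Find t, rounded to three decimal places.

-1.325

Let group 1 = process X, group 2 = process Y. H0: μ_1 = μ_2; H1: μ_1 ≠ μ_2 (Welch's two-sample t-test, two-sided).
t = (x̄_1 − x̄_2)/√(s_1²/n_1 + s_2²/n_2) = (39.77 − 41.96)/√(4.282²/23 + 7.094²/26) = -1.325
Welch–Satterthwaite df ≈ 41.78
Two-sided p-value ≈ 0.1924
Since p ≈ 0.1924 > α = 0.02, fail to reject H0; the evidence is not statistically significant.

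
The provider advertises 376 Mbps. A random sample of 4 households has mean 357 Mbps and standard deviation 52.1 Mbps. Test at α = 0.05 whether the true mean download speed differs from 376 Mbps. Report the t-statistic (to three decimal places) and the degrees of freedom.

H0: μ = 376; H1: μ ≠ 376 (one-sample t-test, two-sided).
t = (x̄ − μ₀)/(s/√n) = (357 − 376)/(52.1/√4) = -0.729
df = n − 1 = 3
Two-sided p-value ≈ 0.519
Since p ≈ 0.519 > α = 0.05, fail to reject H0; the data do not provide sufficient evidence against H0.

t = -0.729, df = 3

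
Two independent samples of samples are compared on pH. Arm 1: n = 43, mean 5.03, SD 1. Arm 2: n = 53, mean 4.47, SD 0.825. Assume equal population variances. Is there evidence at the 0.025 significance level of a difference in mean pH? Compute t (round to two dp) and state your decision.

Let group 1 = arm 1, group 2 = arm 2. H0: μ_1 = μ_2; H1: μ_1 ≠ μ_2 (two-sample pooled-variance t-test, two-sided).
s_p² = [(43−1)·1² + (53−1)·0.825²]/(43+53−2) = 0.823324
t = (5.03 − 4.47)/√[0.823324·(1/43 + 1/53)] = 3.01
df = n₁ + n₂ − 2 = 94
Two-sided p-value ≈ 0.0034
Since p ≈ 0.0034 < α = 0.025, reject H0; the evidence is statistically significant.

t = 3.01; reject H0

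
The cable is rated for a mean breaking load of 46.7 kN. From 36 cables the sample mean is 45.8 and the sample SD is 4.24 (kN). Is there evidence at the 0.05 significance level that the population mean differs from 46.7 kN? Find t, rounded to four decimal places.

-1.2736

H0: μ = 46.7; H1: μ ≠ 46.7 (one-sample t-test, two-sided).
t = (x̄ − μ₀)/(s/√n) = (45.8 − 46.7)/(4.24/√36) = -1.2736
df = n − 1 = 35
Two-sided p-value ≈ 0.211
Since p ≈ 0.211 > α = 0.05, fail to reject H0; the evidence is not statistically significant.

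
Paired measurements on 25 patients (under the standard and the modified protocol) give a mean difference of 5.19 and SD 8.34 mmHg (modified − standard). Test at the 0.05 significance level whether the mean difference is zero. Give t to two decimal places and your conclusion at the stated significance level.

H0: μ_d = 0; H1: μ_d ≠ 0 (paired t-test on the differences, two-sided).
t = d̄/(s_d/√n) = 5.19/(8.34/√25) = 3.11
df = n − 1 = 24
Two-sided p-value ≈ 0.0048
Since p ≈ 0.0048 < α = 0.05, reject H0; the data support H1.

t = 3.11; reject H0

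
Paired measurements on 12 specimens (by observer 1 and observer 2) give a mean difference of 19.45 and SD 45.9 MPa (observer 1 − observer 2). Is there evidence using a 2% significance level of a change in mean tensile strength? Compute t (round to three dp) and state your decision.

t = 1.468; fail to reject H0

H0: μ_d = 0; H1: μ_d ≠ 0 (paired t-test on the differences, two-sided).
t = d̄/(s_d/√n) = 19.45/(45.9/√12) = 1.468
df = n − 1 = 11
Two-sided p-value ≈ 0.1701
Since p ≈ 0.1701 > α = 0.02, fail to reject H0; the evidence is not statistically significant.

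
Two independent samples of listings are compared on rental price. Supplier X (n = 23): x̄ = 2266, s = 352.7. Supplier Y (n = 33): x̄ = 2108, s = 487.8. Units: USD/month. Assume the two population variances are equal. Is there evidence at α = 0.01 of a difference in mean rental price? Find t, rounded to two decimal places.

1.33

Let group 1 = supplier X, group 2 = supplier Y. H0: μ_1 = μ_2; H1: μ_1 ≠ μ_2 (two-sample pooled-variance t-test, two-sided).
s_p² = [(23−1)·352.7² + (33−1)·487.8²]/(23+33−2) = 191687
t = (2266 − 2108)/√[191687·(1/23 + 1/33)] = 1.33
df = n₁ + n₂ − 2 = 54
Two-sided p-value ≈ 0.190
Since p ≈ 0.190 > α = 0.01, fail to reject H0; the evidence is not statistically significant.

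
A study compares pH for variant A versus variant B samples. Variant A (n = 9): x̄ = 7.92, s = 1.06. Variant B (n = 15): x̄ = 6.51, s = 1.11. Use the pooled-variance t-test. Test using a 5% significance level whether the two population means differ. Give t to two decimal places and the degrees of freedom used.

t = 3.06, df = 22

Let group 1 = variant A, group 2 = variant B. H0: μ_1 = μ_2; H1: μ_1 ≠ μ_2 (two-sample pooled-variance t-test, two-sided).
s_p² = [(9−1)·1.06² + (15−1)·1.11²]/(9+15−2) = 1.19265
t = (7.92 − 6.51)/√[1.19265·(1/9 + 1/15)] = 3.06
df = n₁ + n₂ − 2 = 22
Two-sided p-value ≈ 0.0057
Since p ≈ 0.0057 < α = 0.05, reject H0; the data support H1.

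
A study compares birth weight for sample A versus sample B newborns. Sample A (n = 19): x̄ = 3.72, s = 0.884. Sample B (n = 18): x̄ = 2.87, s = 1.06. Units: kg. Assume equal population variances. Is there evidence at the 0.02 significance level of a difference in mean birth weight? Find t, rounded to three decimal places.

Let group 1 = sample A, group 2 = sample B. H0: μ_1 = μ_2; H1: μ_1 ≠ μ_2 (two-sample pooled-variance t-test, two-sided).
s_p² = [(19−1)·0.884² + (18−1)·1.06²]/(19+18−2) = 0.94764
t = (3.72 − 2.87)/√[0.94764·(1/19 + 1/18)] = 2.655
df = n₁ + n₂ − 2 = 35
Two-sided p-value ≈ 0.012
Since p ≈ 0.012 < α = 0.02, reject H0; the data support H1.

2.655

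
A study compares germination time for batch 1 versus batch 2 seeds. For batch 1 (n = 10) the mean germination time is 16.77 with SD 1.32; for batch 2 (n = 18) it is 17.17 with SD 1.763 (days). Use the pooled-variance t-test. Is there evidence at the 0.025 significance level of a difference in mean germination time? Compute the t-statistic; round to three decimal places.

Let group 1 = batch 1, group 2 = batch 2. H0: μ_1 = μ_2; H1: μ_1 ≠ μ_2 (two-sample pooled-variance t-test, two-sided).
s_p² = [(10−1)·1.32² + (18−1)·1.763²]/(10+18−2) = 2.6354
t = (16.77 − 17.17)/√[2.6354·(1/10 + 1/18)] = -0.625
df = n₁ + n₂ − 2 = 26
Two-sided p-value ≈ 0.538
Since p ≈ 0.538 > α = 0.025, fail to reject H0; the evidence is not statistically significant.

-0.625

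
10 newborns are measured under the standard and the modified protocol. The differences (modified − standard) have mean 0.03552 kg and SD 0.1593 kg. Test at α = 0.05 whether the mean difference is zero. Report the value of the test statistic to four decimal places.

H0: μ_d = 0; H1: μ_d ≠ 0 (paired t-test on the differences, two-sided).
t = d̄/(s_d/√n) = 0.03552/(0.1593/√10) = 0.7051
df = n − 1 = 9
Two-sided p-value ≈ 0.499
Since p ≈ 0.499 > α = 0.05, fail to reject H0; the evidence is not statistically significant.

0.7051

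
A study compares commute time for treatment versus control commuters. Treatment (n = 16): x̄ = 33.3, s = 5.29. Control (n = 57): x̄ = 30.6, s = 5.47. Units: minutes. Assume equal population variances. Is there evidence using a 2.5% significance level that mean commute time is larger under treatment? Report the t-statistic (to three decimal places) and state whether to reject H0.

t = 1.757; fail to reject H0

Let group 1 = treatment, group 2 = control. H0: μ_1 = μ_2; H1: μ_1 > μ_2 (two-sample pooled-variance t-test, right-tailed).
s_p² = [(16−1)·5.29² + (57−1)·5.47²]/(16+57−2) = 29.5117
t = (33.3 − 30.6)/√[29.5117·(1/16 + 1/57)] = 1.757
df = n₁ + n₂ − 2 = 71
p-value = P(T ≥ 1.757) ≈ 0.042
Since p ≈ 0.042 > α = 0.025, fail to reject H0; the data do not provide sufficient evidence against H0.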